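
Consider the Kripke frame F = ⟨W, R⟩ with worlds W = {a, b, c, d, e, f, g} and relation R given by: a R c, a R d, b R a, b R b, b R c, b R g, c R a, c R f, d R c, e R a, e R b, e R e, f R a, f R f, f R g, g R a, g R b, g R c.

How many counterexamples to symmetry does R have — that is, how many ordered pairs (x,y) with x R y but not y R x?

Enumerating: (a,d), (b,a), (b,c), (c,f), (d,c), (e,a), (e,b), (f,a), (f,g), (g,a), (g,c).

11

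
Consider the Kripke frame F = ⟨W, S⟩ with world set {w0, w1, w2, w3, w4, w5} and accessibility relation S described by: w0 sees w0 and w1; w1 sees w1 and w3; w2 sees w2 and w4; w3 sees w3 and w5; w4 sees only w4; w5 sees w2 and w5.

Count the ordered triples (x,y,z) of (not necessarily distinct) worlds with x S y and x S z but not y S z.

Enumerating: (w0,w1,w0), (w1,w3,w1), (w2,w4,w2), (w3,w5,w3), (w5,w2,w5).

5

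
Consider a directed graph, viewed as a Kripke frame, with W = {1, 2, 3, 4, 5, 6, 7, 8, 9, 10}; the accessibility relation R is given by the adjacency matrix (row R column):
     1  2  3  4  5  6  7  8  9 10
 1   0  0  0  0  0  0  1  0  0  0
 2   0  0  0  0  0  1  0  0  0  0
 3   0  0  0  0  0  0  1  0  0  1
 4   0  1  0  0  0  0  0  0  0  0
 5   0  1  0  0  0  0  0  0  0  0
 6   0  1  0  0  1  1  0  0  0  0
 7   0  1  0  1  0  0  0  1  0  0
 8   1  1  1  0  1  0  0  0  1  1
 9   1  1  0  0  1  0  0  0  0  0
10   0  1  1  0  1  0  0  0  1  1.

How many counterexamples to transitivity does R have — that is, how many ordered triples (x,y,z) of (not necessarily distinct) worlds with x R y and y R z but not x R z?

28

Enumerating: (1,7,2), (1,7,4), (1,7,8), (10,2,6), (10,3,7), (10,9,1), (2,6,2), (2,6,5), (3,10,2), (3,10,3), (3,10,5), (3,10,9), … and 16 more.
Total: 28.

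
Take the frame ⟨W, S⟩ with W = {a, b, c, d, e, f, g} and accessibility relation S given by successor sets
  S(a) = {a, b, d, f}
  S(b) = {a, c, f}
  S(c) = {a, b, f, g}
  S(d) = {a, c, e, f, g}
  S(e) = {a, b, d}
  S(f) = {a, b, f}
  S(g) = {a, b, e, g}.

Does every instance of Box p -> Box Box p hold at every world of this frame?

No

The schema 4 characterises exactly the transitive frames.
Transitive: no — a S b and b S c, but not a S c.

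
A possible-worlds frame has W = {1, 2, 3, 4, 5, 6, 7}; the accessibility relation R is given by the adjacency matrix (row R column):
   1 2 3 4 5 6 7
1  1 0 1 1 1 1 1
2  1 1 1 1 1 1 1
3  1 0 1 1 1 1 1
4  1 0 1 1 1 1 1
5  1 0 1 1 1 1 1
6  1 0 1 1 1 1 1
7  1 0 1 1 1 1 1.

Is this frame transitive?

Transitive: yes — every two-step R-path is closed by a direct edge.

Yes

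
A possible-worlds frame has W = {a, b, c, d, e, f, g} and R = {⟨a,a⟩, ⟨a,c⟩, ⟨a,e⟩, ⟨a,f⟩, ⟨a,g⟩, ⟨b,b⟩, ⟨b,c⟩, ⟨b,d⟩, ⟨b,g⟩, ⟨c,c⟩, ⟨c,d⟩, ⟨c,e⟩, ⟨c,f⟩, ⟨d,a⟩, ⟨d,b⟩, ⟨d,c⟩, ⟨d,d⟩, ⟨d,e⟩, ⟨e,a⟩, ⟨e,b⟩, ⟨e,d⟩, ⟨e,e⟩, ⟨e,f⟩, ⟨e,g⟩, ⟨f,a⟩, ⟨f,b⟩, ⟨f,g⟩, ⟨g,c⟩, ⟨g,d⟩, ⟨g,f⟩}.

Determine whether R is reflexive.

Reflexive: no — f is not related to itself.

No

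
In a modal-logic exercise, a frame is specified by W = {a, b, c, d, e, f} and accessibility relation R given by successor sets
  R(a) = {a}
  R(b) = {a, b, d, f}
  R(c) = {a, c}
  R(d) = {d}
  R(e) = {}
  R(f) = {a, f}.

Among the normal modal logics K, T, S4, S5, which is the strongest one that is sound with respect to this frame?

K

Reflexive (axiom T): no — e is not related to itself.
Transitive (axiom 4): yes — every two-step R-path is closed by a direct edge.
Euclidean (axiom 5): no — b R a and b R d, but not a R d.
So F validates K; T would additionally require R to be reflexive. The strongest is K.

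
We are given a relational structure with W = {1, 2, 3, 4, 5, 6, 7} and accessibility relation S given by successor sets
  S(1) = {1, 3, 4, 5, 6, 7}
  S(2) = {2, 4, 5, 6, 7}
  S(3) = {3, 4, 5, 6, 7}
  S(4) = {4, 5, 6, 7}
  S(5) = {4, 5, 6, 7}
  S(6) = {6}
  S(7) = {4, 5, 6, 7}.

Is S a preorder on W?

Yes

Reflexive: yes — every world is S-related to itself.
Transitive: yes — every two-step S-path is closed by a direct edge.
So S is a preorder.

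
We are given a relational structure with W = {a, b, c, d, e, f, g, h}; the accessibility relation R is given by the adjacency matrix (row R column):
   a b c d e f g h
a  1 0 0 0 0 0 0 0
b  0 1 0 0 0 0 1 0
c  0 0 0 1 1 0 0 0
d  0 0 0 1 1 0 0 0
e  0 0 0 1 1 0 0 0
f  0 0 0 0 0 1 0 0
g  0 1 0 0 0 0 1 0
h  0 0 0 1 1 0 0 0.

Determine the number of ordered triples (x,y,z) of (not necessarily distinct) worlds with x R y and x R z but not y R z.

R is Euclidean; there are no such tuples.

0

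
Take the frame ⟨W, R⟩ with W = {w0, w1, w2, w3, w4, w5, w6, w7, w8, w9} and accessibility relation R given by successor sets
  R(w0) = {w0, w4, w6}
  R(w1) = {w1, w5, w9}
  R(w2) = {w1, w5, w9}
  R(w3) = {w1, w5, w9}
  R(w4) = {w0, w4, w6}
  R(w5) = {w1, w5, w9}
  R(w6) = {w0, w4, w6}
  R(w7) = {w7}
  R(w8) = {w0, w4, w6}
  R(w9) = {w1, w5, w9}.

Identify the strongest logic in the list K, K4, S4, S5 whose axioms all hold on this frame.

K4

Transitive (axiom 4): yes — every two-step R-path is closed by a direct edge.
Reflexive (axiom T): no — w2 is not related to itself.
Euclidean (axiom 5): yes — any two successors of a common world are R-related.
So F validates K, K4; S4 would additionally require R to be reflexive. The strongest is K4.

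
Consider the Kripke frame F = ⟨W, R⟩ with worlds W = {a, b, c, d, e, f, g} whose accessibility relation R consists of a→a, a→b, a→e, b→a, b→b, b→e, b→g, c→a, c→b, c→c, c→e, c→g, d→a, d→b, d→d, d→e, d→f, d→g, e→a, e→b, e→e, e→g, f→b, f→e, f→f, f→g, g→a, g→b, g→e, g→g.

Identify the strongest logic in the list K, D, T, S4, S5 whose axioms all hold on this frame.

Serial (axiom D): yes — every world has a successor (e.g. a R a).
Reflexive (axiom T): yes — every world is R-related to itself.
Transitive (axiom 4): no — a R b and b R g, but not a R g.
Euclidean (axiom 5): no — b R a and b R g, but not a R g.
So F validates K, D, T; S4 would additionally require R to be transitive. The strongest is T.

T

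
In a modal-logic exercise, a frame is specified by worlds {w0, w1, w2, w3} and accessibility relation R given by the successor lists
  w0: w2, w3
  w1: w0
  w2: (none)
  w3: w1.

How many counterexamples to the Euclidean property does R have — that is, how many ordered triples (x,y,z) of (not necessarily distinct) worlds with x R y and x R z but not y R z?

Enumerating: (w0,w2,w2), (w0,w2,w3), (w0,w3,w2), (w0,w3,w3), (w1,w0,w0), (w3,w1,w1).

6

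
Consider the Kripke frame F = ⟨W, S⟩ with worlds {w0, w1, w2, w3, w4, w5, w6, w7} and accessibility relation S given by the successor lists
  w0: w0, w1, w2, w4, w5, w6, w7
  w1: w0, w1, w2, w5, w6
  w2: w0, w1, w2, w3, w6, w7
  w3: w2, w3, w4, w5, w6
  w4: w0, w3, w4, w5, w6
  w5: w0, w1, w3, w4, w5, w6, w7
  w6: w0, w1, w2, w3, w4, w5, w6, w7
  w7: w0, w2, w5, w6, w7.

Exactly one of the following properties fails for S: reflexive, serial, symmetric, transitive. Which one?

transitive

Reflexive: yes — every world is S-related to itself.
Serial: yes — every world has a successor (e.g. w0 S w0).
Symmetric: yes — every pair in S has its reverse in S.
Transitive: no — w0 S w2 and w2 S w3, but not w0 S w3.
Only transitive fails.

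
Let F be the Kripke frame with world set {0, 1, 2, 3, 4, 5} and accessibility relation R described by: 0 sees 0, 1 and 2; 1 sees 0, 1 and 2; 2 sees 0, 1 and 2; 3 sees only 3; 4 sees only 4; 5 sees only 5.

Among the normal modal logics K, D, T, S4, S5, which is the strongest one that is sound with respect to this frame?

Serial (axiom D): yes — every world has a successor (e.g. 0 R 0).
Reflexive (axiom T): yes — every world is R-related to itself.
Transitive (axiom 4): yes — every two-step R-path is closed by a direct edge.
Euclidean (axiom 5): yes — any two successors of a common world are R-related.
So F validates K, D, T, S4, S5. The strongest is S5.

S5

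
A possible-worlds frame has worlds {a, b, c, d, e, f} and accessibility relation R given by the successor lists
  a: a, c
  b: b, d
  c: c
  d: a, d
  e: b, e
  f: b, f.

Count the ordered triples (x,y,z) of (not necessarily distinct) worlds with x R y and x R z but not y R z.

5

Enumerating: (a,c,a), (b,d,b), (d,a,d), (e,b,e), (f,b,f).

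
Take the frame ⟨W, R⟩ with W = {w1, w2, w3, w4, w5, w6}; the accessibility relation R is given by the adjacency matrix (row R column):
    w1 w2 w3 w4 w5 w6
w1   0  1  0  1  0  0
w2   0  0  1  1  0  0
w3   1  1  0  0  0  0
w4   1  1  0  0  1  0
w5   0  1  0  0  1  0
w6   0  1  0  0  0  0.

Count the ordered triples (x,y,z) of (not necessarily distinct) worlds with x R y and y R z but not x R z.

Enumerating: (w1,w2,w3), (w1,w4,w1), (w1,w4,w5), (w2,w3,w1), (w2,w3,w2), (w2,w4,w1), (w2,w4,w2), (w2,w4,w5), (w3,w1,w4), (w3,w2,w3), (w3,w2,w4), (w4,w1,w4), (w4,w2,w3), (w4,w2,w4), (w5,w2,w3), (w5,w2,w4), (w6,w2,w3), (w6,w2,w4).

18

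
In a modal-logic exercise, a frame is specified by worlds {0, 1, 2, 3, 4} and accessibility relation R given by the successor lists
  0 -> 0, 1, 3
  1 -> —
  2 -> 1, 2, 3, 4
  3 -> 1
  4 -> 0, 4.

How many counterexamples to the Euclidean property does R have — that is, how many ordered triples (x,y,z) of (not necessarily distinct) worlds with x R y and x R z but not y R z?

Enumerating: (0,1,0), (0,1,1), (0,1,3), (0,3,0), (0,3,3), (2,1,1), (2,1,2), (2,1,3), (2,1,4), (2,3,2), (2,3,3), (2,3,4), (2,4,1), (2,4,2), (2,4,3), (3,1,1), (4,0,4).

17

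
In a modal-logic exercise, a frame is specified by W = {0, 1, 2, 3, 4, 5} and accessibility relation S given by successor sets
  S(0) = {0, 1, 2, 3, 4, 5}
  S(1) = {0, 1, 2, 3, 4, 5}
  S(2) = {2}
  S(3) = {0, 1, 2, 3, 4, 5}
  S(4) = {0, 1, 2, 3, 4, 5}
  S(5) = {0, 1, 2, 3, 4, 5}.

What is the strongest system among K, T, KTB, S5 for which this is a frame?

Reflexive (axiom T): yes — every world is S-related to itself.
Symmetric (axiom B): no — 0 S 2 but not 2 S 0.
Euclidean (axiom 5): no — 0 S 2 and 0 S 1, but not 2 S 1.
So F validates K, T; KTB would additionally require S to be symmetric. The strongest is T.

T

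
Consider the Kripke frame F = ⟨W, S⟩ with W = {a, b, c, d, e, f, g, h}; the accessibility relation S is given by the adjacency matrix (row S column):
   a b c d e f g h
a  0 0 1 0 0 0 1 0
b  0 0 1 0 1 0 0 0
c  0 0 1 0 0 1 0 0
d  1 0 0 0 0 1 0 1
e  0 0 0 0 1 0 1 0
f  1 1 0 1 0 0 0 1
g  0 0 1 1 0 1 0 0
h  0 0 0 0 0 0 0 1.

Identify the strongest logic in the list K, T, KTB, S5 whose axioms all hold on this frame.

Reflexive (axiom T): no — a is not related to itself.
Symmetric (axiom B): no — a S c but not c S a.
Euclidean (axiom 5): no — a S c and a S g, but not c S g.
So F validates K; T would additionally require S to be reflexive. The strongest is K.

K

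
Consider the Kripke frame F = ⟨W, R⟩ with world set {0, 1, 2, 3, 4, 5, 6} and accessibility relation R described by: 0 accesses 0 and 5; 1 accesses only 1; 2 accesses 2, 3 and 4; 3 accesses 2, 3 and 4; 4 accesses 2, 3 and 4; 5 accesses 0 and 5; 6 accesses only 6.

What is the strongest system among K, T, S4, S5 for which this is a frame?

S5

Reflexive (axiom T): yes — every world is R-related to itself.
Transitive (axiom 4): yes — every two-step R-path is closed by a direct edge.
Euclidean (axiom 5): yes — any two successors of a common world are R-related.
So F validates K, T, S4, S5. The strongest is S5.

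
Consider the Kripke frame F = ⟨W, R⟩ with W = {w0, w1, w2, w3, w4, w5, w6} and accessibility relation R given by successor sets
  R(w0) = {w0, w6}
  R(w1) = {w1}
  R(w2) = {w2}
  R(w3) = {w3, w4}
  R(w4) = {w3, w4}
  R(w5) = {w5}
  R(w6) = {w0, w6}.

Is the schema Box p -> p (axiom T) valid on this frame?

Yes

Axiom T corresponds to the accessibility relation being reflexive.
Reflexive: yes — every world is R-related to itself.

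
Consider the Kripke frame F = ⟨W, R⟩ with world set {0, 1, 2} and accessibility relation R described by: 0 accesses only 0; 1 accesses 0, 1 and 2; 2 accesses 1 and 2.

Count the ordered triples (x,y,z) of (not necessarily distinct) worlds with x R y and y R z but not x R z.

1

Enumerating: (2,1,0).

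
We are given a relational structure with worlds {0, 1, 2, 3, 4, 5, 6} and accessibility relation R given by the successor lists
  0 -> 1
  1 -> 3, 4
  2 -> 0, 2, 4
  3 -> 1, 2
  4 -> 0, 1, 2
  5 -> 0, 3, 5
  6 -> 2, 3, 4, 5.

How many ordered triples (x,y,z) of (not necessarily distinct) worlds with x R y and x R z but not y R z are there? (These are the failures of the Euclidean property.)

34

Enumerating: (0,1,1), (1,3,3), (1,3,4), (1,4,3), (1,4,4), (2,0,0), (2,0,2), (2,0,4), (2,4,4), (3,1,1), (3,1,2), (3,2,1), … and 22 more.
Total: 34.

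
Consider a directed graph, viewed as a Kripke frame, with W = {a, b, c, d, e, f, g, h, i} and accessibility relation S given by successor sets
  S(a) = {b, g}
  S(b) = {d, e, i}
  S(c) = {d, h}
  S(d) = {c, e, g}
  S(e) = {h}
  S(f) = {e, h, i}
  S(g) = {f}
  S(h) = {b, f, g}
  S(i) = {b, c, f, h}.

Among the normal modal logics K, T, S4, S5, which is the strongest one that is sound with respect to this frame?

Reflexive (axiom T): no — a is not related to itself.
Transitive (axiom 4): no — a S b and b S d, but not a S d.
Euclidean (axiom 5): no — a S b and a S g, but not b S g.
So F validates K; T would additionally require S to be reflexive. The strongest is K.

K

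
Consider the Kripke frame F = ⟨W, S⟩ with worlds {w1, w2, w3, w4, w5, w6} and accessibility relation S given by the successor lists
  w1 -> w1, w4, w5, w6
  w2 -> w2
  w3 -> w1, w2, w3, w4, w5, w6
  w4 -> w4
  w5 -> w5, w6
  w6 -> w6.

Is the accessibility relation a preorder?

Reflexive: yes — every world is S-related to itself.
Transitive: yes — every two-step S-path is closed by a direct edge.
So S is a preorder.

Yes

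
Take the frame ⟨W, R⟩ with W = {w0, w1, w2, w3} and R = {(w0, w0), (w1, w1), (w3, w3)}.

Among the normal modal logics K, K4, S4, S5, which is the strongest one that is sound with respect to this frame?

Transitive (axiom 4): yes — every two-step R-path is closed by a direct edge.
Reflexive (axiom T): no — w2 is not related to itself.
Euclidean (axiom 5): yes — any two successors of a common world are R-related.
So F validates K, K4; S4 would additionally require R to be reflexive. The strongest is K4.

K4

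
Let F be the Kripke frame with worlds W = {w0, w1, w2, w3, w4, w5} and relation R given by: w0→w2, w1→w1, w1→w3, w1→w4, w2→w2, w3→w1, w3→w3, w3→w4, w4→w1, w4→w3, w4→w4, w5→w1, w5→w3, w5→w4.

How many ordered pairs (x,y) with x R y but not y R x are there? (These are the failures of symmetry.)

Enumerating: (w0,w2), (w5,w1), (w5,w3), (w5,w4).

4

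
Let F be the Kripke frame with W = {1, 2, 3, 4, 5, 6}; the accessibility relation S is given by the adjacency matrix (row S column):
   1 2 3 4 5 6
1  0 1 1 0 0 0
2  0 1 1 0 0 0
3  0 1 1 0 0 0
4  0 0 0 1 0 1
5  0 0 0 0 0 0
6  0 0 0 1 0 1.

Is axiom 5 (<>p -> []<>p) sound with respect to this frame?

Yes

By correspondence theory, 5 is valid on a frame iff S is Euclidean.
Euclidean: yes — any two successors of a common world are S-related.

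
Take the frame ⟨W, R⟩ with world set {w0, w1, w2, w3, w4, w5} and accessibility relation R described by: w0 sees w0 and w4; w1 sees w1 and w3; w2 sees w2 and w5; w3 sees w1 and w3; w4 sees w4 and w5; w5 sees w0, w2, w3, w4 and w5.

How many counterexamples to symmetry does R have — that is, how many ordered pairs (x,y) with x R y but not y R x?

3

Enumerating: (w0,w4), (w5,w0), (w5,w3).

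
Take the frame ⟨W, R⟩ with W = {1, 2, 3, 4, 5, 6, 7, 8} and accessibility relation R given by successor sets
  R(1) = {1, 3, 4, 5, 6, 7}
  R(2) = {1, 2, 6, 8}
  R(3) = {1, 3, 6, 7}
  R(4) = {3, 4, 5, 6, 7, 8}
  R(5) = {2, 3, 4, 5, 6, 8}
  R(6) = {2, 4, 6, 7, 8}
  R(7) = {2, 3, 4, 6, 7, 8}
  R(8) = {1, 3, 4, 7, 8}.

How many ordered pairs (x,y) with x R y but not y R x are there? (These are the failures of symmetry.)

Enumerating: (1,4), (1,5), (1,6), (1,7), (2,1), (2,8), (3,6), (4,3), (5,2), (5,3), (5,6), (5,8), (6,8), (7,2), (8,1), (8,3).

16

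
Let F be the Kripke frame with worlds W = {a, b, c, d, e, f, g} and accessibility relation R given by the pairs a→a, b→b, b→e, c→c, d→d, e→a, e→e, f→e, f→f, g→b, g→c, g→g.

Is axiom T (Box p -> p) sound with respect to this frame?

Yes

The schema T characterises exactly the reflexive frames.
Reflexive: yes — every world is R-related to itself.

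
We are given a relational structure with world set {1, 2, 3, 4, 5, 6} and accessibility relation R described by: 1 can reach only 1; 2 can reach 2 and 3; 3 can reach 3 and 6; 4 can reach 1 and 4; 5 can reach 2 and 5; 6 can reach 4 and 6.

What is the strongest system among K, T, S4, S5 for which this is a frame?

T

Reflexive (axiom T): yes — every world is R-related to itself.
Transitive (axiom 4): no — 2 R 3 and 3 R 6, but not 2 R 6.
Euclidean (axiom 5): no — 2 R 3 and 2 R 2, but not 3 R 2.
So F validates K, T; S4 would additionally require R to be transitive. The strongest is T.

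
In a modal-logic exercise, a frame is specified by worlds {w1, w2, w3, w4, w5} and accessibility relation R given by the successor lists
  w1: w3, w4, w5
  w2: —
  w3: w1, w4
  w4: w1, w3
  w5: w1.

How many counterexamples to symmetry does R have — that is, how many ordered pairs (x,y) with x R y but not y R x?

0

R is symmetric; there are no such tuples.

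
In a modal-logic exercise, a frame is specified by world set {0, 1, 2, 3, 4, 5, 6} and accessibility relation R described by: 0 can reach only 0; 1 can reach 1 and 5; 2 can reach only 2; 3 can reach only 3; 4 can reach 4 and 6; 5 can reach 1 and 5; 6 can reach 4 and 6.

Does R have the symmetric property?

Yes

Symmetric: yes — every pair in R has its reverse in R.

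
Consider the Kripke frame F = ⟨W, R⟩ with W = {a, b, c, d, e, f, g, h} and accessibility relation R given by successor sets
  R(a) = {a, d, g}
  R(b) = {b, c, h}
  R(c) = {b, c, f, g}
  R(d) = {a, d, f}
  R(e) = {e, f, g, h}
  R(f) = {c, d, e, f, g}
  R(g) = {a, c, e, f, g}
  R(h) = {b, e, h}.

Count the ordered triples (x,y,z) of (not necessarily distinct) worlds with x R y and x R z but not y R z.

Enumerating: (a,d,g), (a,g,d), (b,c,h), (b,h,c), (c,b,f), (c,b,g), (c,f,b), (c,g,b), (d,a,f), (d,f,a), (e,f,h), (e,g,h), … and 20 more.
Total: 32.

32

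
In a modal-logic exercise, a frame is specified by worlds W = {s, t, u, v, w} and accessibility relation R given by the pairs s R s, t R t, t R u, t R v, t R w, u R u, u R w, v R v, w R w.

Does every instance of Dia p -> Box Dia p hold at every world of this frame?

No

By correspondence theory, 5 is valid on a frame iff R is Euclidean.
Euclidean: no — t R u and t R v, but not u R v.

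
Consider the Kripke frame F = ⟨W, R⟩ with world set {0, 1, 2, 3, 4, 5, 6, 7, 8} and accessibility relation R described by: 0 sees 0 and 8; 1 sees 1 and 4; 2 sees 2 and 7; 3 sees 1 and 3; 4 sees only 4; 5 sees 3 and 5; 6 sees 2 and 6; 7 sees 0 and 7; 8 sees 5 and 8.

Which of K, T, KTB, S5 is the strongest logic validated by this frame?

T

Reflexive (axiom T): yes — every world is R-related to itself.
Symmetric (axiom B): no — 0 R 8 but not 8 R 0.
Euclidean (axiom 5): no — 0 R 8 and 0 R 0, but not 8 R 0.
So F validates K, T; KTB would additionally require R to be symmetric. The strongest is T.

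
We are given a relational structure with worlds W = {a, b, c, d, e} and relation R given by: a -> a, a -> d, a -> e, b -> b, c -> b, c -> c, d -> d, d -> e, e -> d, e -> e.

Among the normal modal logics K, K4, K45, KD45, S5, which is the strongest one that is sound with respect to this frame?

Transitive (axiom 4): yes — every two-step R-path is closed by a direct edge.
Euclidean (axiom 5): no — a R d and a R a, but not d R a.
Serial (axiom D): yes — every world has a successor (e.g. a R a).
Reflexive (axiom T): yes — every world is R-related to itself.
So F validates K, K4; K45 would additionally require R to be Euclidean. The strongest is K4.

K4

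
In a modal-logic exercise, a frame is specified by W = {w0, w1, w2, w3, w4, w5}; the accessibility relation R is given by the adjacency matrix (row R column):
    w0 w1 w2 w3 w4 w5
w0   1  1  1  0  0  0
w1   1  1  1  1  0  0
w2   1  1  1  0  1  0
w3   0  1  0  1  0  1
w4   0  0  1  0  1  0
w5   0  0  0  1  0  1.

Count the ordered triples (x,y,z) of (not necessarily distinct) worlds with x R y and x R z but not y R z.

10

Enumerating: (w1,w0,w3), (w1,w2,w3), (w1,w3,w0), (w1,w3,w2), (w2,w0,w4), (w2,w1,w4), (w2,w4,w0), (w2,w4,w1), (w3,w1,w5), (w3,w5,w1).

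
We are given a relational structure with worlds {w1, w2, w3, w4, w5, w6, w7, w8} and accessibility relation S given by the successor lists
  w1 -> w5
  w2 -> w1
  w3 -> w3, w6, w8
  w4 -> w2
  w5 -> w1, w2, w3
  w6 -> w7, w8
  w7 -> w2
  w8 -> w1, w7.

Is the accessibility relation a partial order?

No

Reflexive: no — w1 is not related to itself.
Transitive: no — w1 S w5 and w5 S w2, but not w1 S w2.
Antisymmetric: no — w1 S w5 and w5 S w1 with w1 ≠ w5.
So S is not a partial order.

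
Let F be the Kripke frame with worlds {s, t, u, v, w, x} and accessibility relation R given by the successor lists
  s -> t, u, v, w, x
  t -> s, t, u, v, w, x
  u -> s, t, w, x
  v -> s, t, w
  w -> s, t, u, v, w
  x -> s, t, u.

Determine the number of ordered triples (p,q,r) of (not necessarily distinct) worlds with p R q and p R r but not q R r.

Enumerating: (s,u,u), (s,u,v), (s,v,u), (s,v,v), (s,v,x), (s,w,x), (s,x,v), (s,x,w), (s,x,x), (t,s,s), (t,u,u), (t,u,v), … and 19 more.
Total: 31.

31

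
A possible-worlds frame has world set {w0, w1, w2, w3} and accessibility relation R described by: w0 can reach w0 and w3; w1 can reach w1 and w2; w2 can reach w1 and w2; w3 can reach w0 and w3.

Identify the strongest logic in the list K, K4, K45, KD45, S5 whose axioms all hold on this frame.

S5

Transitive (axiom 4): yes — every two-step R-path is closed by a direct edge.
Euclidean (axiom 5): yes — any two successors of a common world are R-related.
Serial (axiom D): yes — every world has a successor (e.g. w0 R w0).
Reflexive (axiom T): yes — every world is R-related to itself.
So F validates K, K4, K45, KD45, S5. The strongest is S5.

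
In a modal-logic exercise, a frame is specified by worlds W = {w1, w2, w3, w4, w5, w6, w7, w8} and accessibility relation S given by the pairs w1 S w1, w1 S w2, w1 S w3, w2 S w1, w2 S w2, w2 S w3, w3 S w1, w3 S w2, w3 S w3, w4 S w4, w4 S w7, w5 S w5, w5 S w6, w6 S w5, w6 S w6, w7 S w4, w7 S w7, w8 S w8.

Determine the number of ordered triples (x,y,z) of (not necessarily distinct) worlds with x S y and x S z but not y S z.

S is Euclidean; there are no such tuples.

0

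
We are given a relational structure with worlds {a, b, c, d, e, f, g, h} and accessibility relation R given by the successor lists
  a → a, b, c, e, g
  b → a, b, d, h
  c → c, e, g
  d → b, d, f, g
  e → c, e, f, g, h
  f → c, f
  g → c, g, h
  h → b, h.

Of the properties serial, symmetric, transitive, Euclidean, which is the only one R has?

Serial: yes — every world has a successor (e.g. a R a).
Symmetric: no — a R c but not c R a.
Transitive: no — a R b and b R d, but not a R d.
Euclidean: no — a R b and a R c, but not b R c.
Only serial holds.

serial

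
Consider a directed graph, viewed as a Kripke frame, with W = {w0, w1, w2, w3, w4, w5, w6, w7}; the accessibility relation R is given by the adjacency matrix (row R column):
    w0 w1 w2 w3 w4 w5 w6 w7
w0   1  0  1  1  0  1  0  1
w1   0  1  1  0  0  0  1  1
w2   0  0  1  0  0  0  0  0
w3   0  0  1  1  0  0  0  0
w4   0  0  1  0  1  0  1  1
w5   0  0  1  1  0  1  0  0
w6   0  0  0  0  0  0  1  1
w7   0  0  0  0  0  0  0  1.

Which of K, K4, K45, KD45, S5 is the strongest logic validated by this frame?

Transitive (axiom 4): yes — every two-step R-path is closed by a direct edge.
Euclidean (axiom 5): no — w0 R w2 and w0 R w3, but not w2 R w3.
Serial (axiom D): yes — every world has a successor (e.g. w0 R w0).
Reflexive (axiom T): yes — every world is R-related to itself.
So F validates K, K4; K45 would additionally require R to be Euclidean. The strongest is K4.

K4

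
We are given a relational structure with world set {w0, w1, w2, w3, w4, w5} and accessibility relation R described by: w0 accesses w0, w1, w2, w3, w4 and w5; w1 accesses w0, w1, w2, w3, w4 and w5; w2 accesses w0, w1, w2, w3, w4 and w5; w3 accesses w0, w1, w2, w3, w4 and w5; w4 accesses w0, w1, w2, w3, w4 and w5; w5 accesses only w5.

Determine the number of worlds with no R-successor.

R is serial; there are no such worlds.

0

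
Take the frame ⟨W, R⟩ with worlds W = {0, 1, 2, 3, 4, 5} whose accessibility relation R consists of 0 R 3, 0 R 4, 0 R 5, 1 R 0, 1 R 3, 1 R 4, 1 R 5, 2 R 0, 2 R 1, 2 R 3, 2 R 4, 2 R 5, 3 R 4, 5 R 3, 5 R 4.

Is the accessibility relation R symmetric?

Symmetric: no — 0 R 3 but not 3 R 0.

No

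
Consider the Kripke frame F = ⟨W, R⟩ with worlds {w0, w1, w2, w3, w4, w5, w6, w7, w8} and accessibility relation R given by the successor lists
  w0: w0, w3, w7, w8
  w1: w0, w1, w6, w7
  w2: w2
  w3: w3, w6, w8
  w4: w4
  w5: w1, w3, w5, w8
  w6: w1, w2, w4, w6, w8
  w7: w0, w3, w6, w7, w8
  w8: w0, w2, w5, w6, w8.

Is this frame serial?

Yes

Serial: yes — every world has a successor (e.g. w0 R w0).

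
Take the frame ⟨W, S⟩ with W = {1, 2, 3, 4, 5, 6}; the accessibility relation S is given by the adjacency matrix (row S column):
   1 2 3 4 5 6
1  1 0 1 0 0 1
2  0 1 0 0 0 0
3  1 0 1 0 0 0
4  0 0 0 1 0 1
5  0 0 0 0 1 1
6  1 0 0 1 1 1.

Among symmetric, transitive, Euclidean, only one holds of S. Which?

symmetric

Symmetric: yes — every pair in S has its reverse in S.
Transitive: no — 1 S 6 and 6 S 4, but not 1 S 4.
Euclidean: no — 1 S 3 and 1 S 6, but not 3 S 6.
Only symmetric holds.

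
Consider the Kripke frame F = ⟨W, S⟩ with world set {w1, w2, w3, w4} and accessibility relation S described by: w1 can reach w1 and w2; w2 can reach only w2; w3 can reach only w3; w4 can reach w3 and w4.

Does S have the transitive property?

Transitive: yes — every two-step S-path is closed by a direct edge.

Yes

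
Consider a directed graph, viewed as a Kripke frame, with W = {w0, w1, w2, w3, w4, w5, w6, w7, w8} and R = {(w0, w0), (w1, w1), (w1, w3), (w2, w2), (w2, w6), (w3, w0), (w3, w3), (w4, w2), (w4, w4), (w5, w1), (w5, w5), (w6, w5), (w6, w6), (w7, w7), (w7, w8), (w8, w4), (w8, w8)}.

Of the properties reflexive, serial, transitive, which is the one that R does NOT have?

Reflexive: yes — every world is R-related to itself.
Serial: yes — every world has a successor (e.g. w0 R w0).
Transitive: no — w1 R w3 and w3 R w0, but not w1 R w0.
Only transitive fails.

transitive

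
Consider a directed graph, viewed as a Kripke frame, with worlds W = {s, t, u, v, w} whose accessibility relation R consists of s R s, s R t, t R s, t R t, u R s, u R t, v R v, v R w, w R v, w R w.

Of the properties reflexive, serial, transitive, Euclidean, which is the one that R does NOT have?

Reflexive: no — u is not related to itself.
Serial: yes — every world has a successor (e.g. s R s).
Transitive: yes — every two-step R-path is closed by a direct edge.
Euclidean: yes — any two successors of a common world are R-related.
Only reflexive fails.

reflexive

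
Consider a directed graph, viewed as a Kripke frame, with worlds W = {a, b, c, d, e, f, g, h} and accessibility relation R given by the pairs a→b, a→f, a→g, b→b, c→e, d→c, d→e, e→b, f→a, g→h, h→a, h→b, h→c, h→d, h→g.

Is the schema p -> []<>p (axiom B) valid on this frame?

No

By correspondence theory, B is valid on a frame iff R is symmetric.
Symmetric: no — a R b but not b R a.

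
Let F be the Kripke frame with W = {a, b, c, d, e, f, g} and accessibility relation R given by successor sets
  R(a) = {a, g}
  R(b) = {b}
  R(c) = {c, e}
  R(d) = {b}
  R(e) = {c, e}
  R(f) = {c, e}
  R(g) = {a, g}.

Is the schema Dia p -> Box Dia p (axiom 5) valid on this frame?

Yes

By correspondence theory, 5 is valid on a frame iff R is Euclidean.
Euclidean: yes — any two successors of a common world are R-related.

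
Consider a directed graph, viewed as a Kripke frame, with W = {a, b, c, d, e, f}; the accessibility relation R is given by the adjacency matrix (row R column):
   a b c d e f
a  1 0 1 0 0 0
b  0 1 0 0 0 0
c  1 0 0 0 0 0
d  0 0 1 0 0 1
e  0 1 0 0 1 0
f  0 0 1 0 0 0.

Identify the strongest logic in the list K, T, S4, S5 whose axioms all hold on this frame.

K

Reflexive (axiom T): no — c is not related to itself.
Transitive (axiom 4): no — d R c and c R a, but not d R a.
Euclidean (axiom 5): no — d R c and d R f, but not c R f.
So F validates K; T would additionally require R to be reflexive. The strongest is K.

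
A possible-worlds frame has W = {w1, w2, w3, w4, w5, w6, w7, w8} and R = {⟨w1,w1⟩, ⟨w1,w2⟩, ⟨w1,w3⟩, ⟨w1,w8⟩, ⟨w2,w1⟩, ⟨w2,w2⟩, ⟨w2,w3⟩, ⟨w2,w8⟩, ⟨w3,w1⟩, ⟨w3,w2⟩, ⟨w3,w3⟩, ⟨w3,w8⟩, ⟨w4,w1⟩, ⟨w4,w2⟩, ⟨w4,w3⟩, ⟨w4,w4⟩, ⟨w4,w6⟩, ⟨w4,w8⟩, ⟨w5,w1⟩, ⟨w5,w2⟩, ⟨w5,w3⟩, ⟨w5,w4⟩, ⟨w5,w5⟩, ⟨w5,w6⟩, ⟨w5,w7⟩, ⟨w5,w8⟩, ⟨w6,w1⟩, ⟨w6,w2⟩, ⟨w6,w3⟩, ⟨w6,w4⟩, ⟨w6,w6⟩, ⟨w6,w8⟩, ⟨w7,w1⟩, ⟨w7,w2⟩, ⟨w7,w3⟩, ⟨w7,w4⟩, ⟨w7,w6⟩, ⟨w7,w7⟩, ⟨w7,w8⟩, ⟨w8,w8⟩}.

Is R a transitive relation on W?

Transitive: yes — every two-step R-path is closed by a direct edge.

Yes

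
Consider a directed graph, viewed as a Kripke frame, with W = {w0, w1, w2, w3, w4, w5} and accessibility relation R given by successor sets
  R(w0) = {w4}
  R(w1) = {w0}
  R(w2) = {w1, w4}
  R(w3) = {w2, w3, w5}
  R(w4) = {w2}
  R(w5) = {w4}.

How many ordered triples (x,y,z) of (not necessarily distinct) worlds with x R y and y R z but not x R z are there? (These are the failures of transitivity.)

Enumerating: (w0,w4,w2), (w1,w0,w4), (w2,w1,w0), (w2,w4,w2), (w3,w2,w1), (w3,w2,w4), (w3,w5,w4), (w4,w2,w1), (w4,w2,w4), (w5,w4,w2).

10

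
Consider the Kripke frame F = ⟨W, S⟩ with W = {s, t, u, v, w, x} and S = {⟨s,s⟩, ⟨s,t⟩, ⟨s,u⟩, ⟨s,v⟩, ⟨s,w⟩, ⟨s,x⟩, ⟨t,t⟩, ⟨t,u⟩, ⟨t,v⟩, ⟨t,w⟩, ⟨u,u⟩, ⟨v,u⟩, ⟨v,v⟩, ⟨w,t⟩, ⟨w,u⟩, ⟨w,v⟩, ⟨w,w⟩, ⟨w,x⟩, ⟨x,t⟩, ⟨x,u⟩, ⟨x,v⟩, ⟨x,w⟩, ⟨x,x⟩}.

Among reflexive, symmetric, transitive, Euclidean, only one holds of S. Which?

Reflexive: yes — every world is S-related to itself.
Symmetric: no — s S t but not t S s.
Transitive: no — t S w and w S x, but not t S x.
Euclidean: no — s S t and s S x, but not t S x.
Only reflexive holds.

reflexive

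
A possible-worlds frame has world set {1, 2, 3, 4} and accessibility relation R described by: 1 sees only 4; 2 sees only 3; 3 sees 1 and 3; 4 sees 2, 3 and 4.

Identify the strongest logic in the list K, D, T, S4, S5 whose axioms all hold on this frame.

D

Serial (axiom D): yes — every world has a successor (e.g. 1 R 4).
Reflexive (axiom T): no — 1 is not related to itself.
Transitive (axiom 4): no — 1 R 4 and 4 R 2, but not 1 R 2.
Euclidean (axiom 5): no — 4 R 3 and 4 R 2, but not 3 R 2.
So F validates K, D; T would additionally require R to be reflexive. The strongest is D.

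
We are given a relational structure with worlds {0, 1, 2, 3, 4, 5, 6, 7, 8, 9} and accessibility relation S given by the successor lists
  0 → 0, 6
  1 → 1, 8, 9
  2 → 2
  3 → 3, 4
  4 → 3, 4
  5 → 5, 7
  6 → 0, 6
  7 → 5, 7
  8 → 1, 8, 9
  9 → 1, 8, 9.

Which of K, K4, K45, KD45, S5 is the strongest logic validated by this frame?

S5

Transitive (axiom 4): yes — every two-step S-path is closed by a direct edge.
Euclidean (axiom 5): yes — any two successors of a common world are S-related.
Serial (axiom D): yes — every world has a successor (e.g. 0 S 0).
Reflexive (axiom T): yes — every world is S-related to itself.
So F validates K, K4, K45, KD45, S5. The strongest is S5.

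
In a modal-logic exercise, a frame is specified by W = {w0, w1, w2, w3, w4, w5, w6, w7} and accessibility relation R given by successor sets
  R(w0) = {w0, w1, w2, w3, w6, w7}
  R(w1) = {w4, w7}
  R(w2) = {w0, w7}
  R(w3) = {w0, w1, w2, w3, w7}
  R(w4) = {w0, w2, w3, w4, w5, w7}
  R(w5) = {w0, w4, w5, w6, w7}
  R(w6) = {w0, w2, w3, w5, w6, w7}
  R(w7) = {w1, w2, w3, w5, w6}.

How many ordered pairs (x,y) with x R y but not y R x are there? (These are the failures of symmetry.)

Enumerating: (w0,w1), (w0,w7), (w1,w4), (w3,w1), (w3,w2), (w4,w0), (w4,w2), (w4,w3), (w4,w7), (w5,w0), (w6,w2), (w6,w3).

12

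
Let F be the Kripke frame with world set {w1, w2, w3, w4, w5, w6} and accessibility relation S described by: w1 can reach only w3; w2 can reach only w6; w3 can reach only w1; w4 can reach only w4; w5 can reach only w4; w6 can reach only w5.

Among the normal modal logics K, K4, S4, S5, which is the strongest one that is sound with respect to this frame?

Transitive (axiom 4): no — w2 S w6 and w6 S w5, but not w2 S w5.
Reflexive (axiom T): no — w1 is not related to itself.
Euclidean (axiom 5): no — w1 S w3 and w1 S w3, but not w3 S w3.
So F validates K; K4 would additionally require S to be transitive. The strongest is K.

K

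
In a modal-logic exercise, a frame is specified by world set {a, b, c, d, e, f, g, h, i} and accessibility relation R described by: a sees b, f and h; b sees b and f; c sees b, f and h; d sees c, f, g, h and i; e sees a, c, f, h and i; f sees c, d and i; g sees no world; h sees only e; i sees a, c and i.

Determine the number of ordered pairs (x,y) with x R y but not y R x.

17

Enumerating: (a,b), (a,f), (a,h), (b,f), (c,b), (c,h), (d,c), (d,g), (d,h), (d,i), (e,a), (e,c), (e,f), (e,i), (f,i), (i,a), (i,c).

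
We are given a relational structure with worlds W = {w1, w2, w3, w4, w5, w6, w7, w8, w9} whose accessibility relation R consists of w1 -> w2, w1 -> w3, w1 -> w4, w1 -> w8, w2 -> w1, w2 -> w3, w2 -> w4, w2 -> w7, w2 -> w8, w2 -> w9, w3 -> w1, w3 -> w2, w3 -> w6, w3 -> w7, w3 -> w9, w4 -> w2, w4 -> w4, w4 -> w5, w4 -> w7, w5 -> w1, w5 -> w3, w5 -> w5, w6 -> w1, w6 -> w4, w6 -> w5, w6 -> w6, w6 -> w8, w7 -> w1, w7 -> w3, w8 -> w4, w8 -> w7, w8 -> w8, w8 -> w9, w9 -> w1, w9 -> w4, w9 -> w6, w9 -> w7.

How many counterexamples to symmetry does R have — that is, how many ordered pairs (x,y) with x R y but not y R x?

23

Enumerating: (w1,w4), (w1,w8), (w2,w7), (w2,w8), (w2,w9), (w3,w6), (w3,w9), (w4,w5), (w4,w7), (w5,w1), (w5,w3), (w6,w1), … and 11 more.
Total: 23.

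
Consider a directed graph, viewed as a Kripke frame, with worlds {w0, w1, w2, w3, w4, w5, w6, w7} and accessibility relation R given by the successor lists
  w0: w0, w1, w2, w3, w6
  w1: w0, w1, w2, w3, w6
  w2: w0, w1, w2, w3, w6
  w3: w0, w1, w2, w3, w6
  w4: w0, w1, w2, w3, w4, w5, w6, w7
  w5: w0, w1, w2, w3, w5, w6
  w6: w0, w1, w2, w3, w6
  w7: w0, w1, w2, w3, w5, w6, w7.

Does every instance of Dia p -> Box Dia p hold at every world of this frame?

No

By correspondence theory, 5 is valid on a frame iff R is Euclidean.
Euclidean: no — w4 R w0 and w4 R w5, but not w0 R w5.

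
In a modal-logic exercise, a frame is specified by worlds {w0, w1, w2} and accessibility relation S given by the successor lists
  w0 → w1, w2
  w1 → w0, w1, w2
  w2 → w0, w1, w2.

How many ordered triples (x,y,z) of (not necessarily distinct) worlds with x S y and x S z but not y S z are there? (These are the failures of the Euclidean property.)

Enumerating: (w1,w0,w0), (w2,w0,w0).

2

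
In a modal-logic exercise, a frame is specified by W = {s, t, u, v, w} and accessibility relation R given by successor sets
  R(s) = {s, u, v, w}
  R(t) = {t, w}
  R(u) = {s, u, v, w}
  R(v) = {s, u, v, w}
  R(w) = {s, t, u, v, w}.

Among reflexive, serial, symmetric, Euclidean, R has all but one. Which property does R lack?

Euclidean

Reflexive: yes — every world is R-related to itself.
Serial: yes — every world has a successor (e.g. s R s).
Symmetric: yes — every pair in R has its reverse in R.
Euclidean: no — w R s and w R t, but not s R t.
Only Euclidean fails.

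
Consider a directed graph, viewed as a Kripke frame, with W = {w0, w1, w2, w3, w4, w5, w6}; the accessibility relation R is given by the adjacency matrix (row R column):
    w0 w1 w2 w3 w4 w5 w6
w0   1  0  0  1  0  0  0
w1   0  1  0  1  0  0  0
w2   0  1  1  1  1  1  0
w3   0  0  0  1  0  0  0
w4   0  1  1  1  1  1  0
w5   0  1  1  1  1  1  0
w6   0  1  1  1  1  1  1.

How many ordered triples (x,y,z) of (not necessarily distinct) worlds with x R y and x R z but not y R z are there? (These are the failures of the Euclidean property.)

35

Enumerating: (w0,w3,w0), (w1,w3,w1), (w2,w1,w2), (w2,w1,w4), (w2,w1,w5), (w2,w3,w1), (w2,w3,w2), (w2,w3,w4), (w2,w3,w5), (w4,w1,w2), (w4,w1,w4), (w4,w1,w5), … and 23 more.
Total: 35.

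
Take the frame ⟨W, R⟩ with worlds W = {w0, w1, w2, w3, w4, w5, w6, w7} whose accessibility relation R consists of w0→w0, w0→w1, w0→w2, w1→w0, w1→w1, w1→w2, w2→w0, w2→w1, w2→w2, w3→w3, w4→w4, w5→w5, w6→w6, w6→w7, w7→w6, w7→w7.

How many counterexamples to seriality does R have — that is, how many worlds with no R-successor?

0

R is serial; there are no such worlds.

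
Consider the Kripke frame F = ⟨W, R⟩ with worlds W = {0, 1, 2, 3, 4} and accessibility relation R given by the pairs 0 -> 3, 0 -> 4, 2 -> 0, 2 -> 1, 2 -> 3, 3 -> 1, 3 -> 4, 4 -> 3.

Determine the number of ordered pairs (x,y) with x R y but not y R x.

Enumerating: (0,3), (0,4), (2,0), (2,1), (2,3), (3,1).

6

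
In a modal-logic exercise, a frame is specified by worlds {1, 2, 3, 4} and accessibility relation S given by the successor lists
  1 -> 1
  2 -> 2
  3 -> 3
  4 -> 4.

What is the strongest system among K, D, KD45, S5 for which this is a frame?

Serial (axiom D): yes — every world has a successor (e.g. 1 S 1).
Euclidean (axiom 5): yes — any two successors of a common world are S-related.
Transitive (axiom 4): yes — every two-step S-path is closed by a direct edge.
Reflexive (axiom T): yes — every world is S-related to itself.
So F validates K, D, KD45, S5. The strongest is S5.

S5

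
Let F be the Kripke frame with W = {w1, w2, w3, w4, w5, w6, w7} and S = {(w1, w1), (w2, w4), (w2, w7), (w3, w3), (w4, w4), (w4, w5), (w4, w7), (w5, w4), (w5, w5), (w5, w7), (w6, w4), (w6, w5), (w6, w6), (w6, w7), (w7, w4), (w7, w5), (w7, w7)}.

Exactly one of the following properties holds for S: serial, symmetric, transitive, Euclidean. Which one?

serial

Serial: yes — every world has a successor (e.g. w1 S w1).
Symmetric: no — w2 S w4 but not w4 S w2.
Transitive: no — w2 S w4 and w4 S w5, but not w2 S w5.
Euclidean: no — w6 S w4 and w6 S w6, but not w4 S w6.
Only serial holds.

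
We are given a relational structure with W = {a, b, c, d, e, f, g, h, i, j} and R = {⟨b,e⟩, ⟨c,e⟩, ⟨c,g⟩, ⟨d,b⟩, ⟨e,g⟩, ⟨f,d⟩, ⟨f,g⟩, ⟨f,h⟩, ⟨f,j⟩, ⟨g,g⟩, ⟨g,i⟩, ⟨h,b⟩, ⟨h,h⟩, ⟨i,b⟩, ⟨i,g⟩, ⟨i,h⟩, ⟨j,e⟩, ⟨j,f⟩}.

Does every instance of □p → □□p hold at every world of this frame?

The schema 4 characterises exactly the transitive frames.
Transitive: no — b R e and e R g, but not b R g.

No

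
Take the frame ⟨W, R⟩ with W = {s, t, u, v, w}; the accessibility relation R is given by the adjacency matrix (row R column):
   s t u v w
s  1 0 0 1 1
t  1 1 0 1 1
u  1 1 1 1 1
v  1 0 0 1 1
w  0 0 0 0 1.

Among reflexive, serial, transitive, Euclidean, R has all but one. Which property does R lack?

Euclidean

Reflexive: yes — every world is R-related to itself.
Serial: yes — every world has a successor (e.g. s R s).
Transitive: yes — every two-step R-path is closed by a direct edge.
Euclidean: no — s R w and s R v, but not w R v.
Only Euclidean fails.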